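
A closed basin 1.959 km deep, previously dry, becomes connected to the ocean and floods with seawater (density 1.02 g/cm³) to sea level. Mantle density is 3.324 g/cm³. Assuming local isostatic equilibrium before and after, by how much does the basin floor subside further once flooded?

After flooding the water column is d + s deep. Its weight must equal the weight of mantle displaced by the extra subsidence s: (d + s) ρ_w = s ρ_m.
s = d ρ_w / (ρ_m − ρ_w) = 1.959 km × 1.02/(3.324 − 1.02) = 0.867 km.

0.867 km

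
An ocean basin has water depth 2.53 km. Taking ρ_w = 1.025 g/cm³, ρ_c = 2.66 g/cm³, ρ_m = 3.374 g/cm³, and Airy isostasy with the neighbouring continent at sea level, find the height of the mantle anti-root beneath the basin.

5.79 km

Isostatic balance requires: replacing crust with seawater at the top is compensated by replacing crust with mantle at the base: d (ρ_c − ρ_w) = a (ρ_m − ρ_c).
a = d (ρ_c − ρ_w)/(ρ_m − ρ_c) = 2.53 km × 1.635/0.714 = 5.79 km.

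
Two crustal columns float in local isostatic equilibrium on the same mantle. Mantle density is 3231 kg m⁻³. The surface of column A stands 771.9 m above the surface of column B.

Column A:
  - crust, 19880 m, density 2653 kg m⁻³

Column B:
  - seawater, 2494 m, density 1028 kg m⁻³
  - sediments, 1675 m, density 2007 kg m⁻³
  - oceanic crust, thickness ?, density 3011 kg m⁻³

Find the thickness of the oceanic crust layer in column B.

Take the compensation level at the base of the deeper column (depth z_c below the surface of column A) and equate Σ ρ_i t_i down to z_c; mantle fills any gap and the z_c terms cancel.
Column A: 19880×2653 + (z_c − 19880)×3231
Column B: 771.9×0 + 2494×1028 + 1675×2007 + x×3011 + (z_c − 771.9 − 4169 − x)×3231
The z_c×3231 term appears on both sides and cancels. Collect the known terms of each column as K = Σ(ρt)_known − 3231 × (depth of known layers): K_A = 52741640 − 3231×19880 = −11490640; K_B = 5925557 − 3231×(771.9 + 4169) = −10038490.9.
Balance: K_A = K_B − x×(3231 − 3011), so x = (K_B − K_A)/(3231 − 3011) = 1452150/220 = 6600 m.

6600 m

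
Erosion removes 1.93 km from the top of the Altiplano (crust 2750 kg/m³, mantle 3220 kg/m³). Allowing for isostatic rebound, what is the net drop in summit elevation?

0.282 km

Rebound u = e ρ_c/ρ_m = 1.93 km × 2750/3220 = 1.648 km.
Net surface drop = e − u = 1.93 km − 1.648 km = e (ρ_m − ρ_c)/ρ_m = 0.282 km.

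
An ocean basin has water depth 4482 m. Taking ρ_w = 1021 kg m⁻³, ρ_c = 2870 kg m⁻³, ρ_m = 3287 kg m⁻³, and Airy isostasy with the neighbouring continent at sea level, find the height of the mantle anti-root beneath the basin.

19900 m

Balancing pressure at the compensation depth: replacing crust with seawater at the top is compensated by replacing crust with mantle at the base: d (ρ_c − ρ_w) = a (ρ_m − ρ_c).
a = d (ρ_c − ρ_w)/(ρ_m − ρ_c) = 4482 m × 1849/417 = 19900 m.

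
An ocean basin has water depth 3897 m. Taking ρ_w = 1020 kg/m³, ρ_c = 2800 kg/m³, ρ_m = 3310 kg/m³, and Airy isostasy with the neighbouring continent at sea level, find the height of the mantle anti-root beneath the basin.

13600 m

By Archimedes' principle applied to the lithosphere: replacing crust with seawater at the top is compensated by replacing crust with mantle at the base: d (ρ_c − ρ_w) = a (ρ_m − ρ_c).
a = d (ρ_c − ρ_w)/(ρ_m − ρ_c) = 3897 m × 1780/510 = 13600 m.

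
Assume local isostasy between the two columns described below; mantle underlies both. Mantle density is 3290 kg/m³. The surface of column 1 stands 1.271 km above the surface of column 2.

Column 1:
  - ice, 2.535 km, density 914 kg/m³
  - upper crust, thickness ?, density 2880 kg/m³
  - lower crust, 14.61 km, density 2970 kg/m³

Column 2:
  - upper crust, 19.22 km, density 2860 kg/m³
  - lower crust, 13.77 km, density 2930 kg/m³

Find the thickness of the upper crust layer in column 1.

16.4 km

Take the compensation level at the base of the deeper column (depth z_c below the surface of column 1) and equate Σ ρ_i t_i down to z_c; mantle fills any gap and the z_c terms cancel.
Column 1: 2.535×914 + x×2880 + 14.61×2970 + (z_c − 17.145 − x)×3290
Column 2: 1.271×0 + 19.22×2860 + 13.77×2930 + (z_c − 1.271 − 32.99)×3290
The z_c×3290 term appears on both sides and cancels. Collect the known terms of each column as K = Σ(ρt)_known − 3290 × (depth of known layers): K_1 = 45708.69 − 3290×17.145 = −10698.36; K_2 = 95315.3 − 3290×(1.271 + 32.99) = −17403.39.
Balance: K_1 − x×(3290 − 2880) = K_2, so x = (K_1 − K_2)/(3290 − 2880) = 6705.03/410 = 16.4 km.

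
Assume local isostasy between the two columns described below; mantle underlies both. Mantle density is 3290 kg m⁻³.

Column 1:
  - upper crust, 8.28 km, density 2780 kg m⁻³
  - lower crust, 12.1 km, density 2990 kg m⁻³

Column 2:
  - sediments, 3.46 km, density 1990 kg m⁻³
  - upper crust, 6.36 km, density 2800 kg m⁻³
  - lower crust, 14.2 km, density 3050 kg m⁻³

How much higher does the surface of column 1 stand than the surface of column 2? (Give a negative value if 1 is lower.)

For any compensation level in the mantle, the mantle terms cancel and isostasy reduces to e = (Σt_1 − Σt_2) − (Σ(ρt)_1 − Σ(ρt)_2) / ρ_m.
Σt_1 = 20.38 km; Σt_2 = 24.02 km; Σ(ρt)_1 = 59197.4; Σ(ρt)_2 = 68003.4 (in km·kg m⁻³).
e = (20.38 − 24.02) − (59197.4 − 68003.4) / 3290 = −0.963 km.

−0.963 km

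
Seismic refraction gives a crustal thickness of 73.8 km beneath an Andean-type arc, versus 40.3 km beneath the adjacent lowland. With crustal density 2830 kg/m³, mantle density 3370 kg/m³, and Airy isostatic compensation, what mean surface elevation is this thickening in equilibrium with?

Excess crust Δ = 73.8 km − 40.3 km = 33.5 km, split between elevation h and root r with h + r = Δ.
Airy balance ρ_c h = (ρ_m − ρ_c) r gives r = h ρ_c/(ρ_m − ρ_c), so h (1 + ρ_c/(ρ_m − ρ_c)) = Δ, i.e. h = Δ (ρ_m − ρ_c)/ρ_m.
h = 33.5 km × 540/3370 = 5.37 km.

5.37 km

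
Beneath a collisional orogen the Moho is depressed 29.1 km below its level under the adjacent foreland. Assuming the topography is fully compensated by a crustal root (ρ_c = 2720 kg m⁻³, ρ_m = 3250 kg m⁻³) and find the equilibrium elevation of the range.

5.67 km

For local isostatic compensation: ρ_c h = (ρ_m − ρ_c) r.
h = r (ρ_m − ρ_c) / ρ_c = 29.1 km × (3250 − 2720) / 2720 = 5.67 km.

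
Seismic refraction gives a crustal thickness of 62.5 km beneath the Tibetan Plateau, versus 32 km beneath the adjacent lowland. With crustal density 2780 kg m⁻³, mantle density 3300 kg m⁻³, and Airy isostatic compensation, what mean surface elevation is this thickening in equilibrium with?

Excess crust Δ = 62.5 km − 32 km = 30.5 km, split between elevation h and root r with h + r = Δ.
Airy balance ρ_c h = (ρ_m − ρ_c) r gives r = h ρ_c/(ρ_m − ρ_c), so h (1 + ρ_c/(ρ_m − ρ_c)) = Δ, i.e. h = Δ (ρ_m − ρ_c)/ρ_m.
h = 30.5 km × 520/3300 = 4.81 km.

4.81 km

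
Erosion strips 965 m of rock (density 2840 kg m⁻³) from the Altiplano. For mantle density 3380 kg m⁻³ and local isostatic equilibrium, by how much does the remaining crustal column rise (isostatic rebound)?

811 m

Unloading: uplift u = e ρ_c/ρ_m = 965 m × 2840/3380 = 811 m.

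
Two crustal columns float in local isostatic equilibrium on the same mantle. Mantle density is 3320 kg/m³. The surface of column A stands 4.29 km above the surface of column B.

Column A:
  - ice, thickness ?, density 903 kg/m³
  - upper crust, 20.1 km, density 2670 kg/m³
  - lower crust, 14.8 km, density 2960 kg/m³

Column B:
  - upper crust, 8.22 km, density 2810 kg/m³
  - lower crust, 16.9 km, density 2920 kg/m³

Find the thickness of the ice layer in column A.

Take the compensation level at the base of the deeper column (depth z_c below the surface of column A) and equate Σ ρ_i t_i down to z_c; mantle fills any gap and the z_c terms cancel.
Column A: x×903 + 20.1×2670 + 14.8×2960 + (z_c − 34.9 − x)×3320
Column B: 4.29×0 + 8.22×2810 + 16.9×2920 + (z_c − 4.29 − 25.12)×3320
The z_c×3320 term appears on both sides and cancels. Collect the known terms of each column as K = Σ(ρt)_known − 3320 × (depth of known layers): K_A = 97475 − 3320×34.9 = −18393; K_B = 72446.2 − 3320×(4.29 + 25.12) = −25195.
Balance: K_A − x×(3320 − 903) = K_B, so x = (K_A − K_B)/(3320 − 903) = 6802/2417 = 2.81 km.

2.81 km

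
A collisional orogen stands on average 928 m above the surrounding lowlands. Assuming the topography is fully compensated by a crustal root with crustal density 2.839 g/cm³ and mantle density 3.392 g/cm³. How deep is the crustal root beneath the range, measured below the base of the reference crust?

4760 m

By Archimedes' principle applied to the lithosphere: the weight of the topography is balanced by the buoyancy of the root, ρ_c h = (ρ_m − ρ_c) r.
r = h · ρ_c / (ρ_m − ρ_c) = 928 m × 2.839 / (3.392 − 2.839) = 4760 m.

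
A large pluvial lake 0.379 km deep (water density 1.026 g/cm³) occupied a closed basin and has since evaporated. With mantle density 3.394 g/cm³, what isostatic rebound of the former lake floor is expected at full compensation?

u = d ρ_w/ρ_m = 0.379 km × 1.026/3.394 = 0.115 km.

0.115 km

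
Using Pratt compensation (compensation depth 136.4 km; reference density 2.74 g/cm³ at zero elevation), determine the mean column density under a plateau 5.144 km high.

2.64 g/cm³

Pratt balance: ρ_ref D = ρ (D + h).
ρ = ρ_ref D/(D + h) = 2.74 × 136.4 km/(136.4 km + 5.144 km) = 2.64 g/cm³.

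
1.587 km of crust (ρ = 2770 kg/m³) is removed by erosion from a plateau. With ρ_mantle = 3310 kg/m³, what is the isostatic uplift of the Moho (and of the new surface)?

1.33 km

Unloading: uplift u = e ρ_c/ρ_m = 1.587 km × 2770/3310 = 1.33 km.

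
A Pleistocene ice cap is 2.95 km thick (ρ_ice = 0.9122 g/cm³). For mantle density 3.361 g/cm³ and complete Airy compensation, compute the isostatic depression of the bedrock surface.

0.801 km

Equating mass per unit area of the two columns: the ice load ρ_ice t is balanced by mantle displaced below, ρ_m s.
s = t ρ_ice / ρ_m = 2.95 km × 0.9122/3.361 = 0.801 km.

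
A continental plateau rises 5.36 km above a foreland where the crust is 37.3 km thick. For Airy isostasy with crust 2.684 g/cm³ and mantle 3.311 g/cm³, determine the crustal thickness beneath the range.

Root depth r = h ρ_c / (ρ_m − ρ_c) = 5.36 km × 2.684 / 0.627 = 22.94 km.
Total thickness = T + h + r = 37.3 km + 5.36 km + 22.94 km = 65.6 km.

65.6 km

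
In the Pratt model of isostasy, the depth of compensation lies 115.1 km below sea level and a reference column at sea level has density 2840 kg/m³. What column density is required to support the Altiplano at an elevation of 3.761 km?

Pratt balance: ρ_ref D = ρ (D + h).
ρ = ρ_ref D/(D + h) = 2840 × 115.1 km/(115.1 km + 3.761 km) = 2750 kg/m³.

2750 kg/m³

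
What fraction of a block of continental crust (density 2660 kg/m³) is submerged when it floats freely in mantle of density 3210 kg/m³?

Submerged fraction = ρ_obj/ρ_fluid = 2660/3210 = 82.9%.

82.9%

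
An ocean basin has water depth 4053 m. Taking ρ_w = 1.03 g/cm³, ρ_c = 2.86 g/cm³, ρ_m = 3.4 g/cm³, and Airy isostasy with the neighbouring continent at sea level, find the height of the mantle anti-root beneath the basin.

By Archimedes' principle applied to the lithosphere: replacing crust with seawater at the top is compensated by replacing crust with mantle at the base: d (ρ_c − ρ_w) = a (ρ_m − ρ_c).
a = d (ρ_c − ρ_w)/(ρ_m − ρ_c) = 4053 m × 1.83/0.54 = 13700 m.

13700 m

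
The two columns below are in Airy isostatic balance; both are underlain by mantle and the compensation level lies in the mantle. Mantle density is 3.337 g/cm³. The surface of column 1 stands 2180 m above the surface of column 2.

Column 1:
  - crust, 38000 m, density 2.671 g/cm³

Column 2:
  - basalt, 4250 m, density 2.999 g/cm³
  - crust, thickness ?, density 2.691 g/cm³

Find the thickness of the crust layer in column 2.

25700 m

Take the compensation level at the base of the deeper column (depth z_c below the surface of column 1) and equate Σ ρ_i t_i down to z_c; mantle fills any gap and the z_c terms cancel.
Column 1: 38000×2.671 + (z_c − 38000)×3.337
Column 2: 2180×0 + 4250×2.999 + x×2.691 + (z_c − 2180 − 4250 − x)×3.337
The z_c×3.337 term appears on both sides and cancels. Collect the known terms of each column as K = Σ(ρt)_known − 3.337 × (depth of known layers): K_1 = 101498 − 3.337×38000 = −25308; K_2 = 12745.75 − 3.337×(2180 + 4250) = −8711.16.
Balance: K_1 = K_2 − x×(3.337 − 2.691), so x = (K_2 − K_1)/(3.337 − 2.691) = 16596.8/0.646 = 25700 m.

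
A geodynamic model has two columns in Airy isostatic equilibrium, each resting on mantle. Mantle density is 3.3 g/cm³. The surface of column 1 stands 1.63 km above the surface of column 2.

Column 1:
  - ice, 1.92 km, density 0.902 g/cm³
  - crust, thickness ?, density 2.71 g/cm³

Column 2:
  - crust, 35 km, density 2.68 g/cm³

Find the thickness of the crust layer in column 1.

Take the compensation level at the base of the deeper column (depth z_c below the surface of column 1) and equate Σ ρ_i t_i down to z_c; mantle fills any gap and the z_c terms cancel.
Column 1: 1.92×0.902 + x×2.71 + (z_c − 1.92 − x)×3.3
Column 2: 1.63×0 + 35×2.68 + (z_c − 1.63 − 35)×3.3
The z_c×3.3 term appears on both sides and cancels. Collect the known terms of each column as K = Σ(ρt)_known − 3.3 × (depth of known layers): K_1 = 1.73184 − 3.3×1.92 = −4.60416; K_2 = 93.8 − 3.3×(1.63 + 35) = −27.079.
Balance: K_1 − x×(3.3 − 2.71) = K_2, so x = (K_1 − K_2)/(3.3 − 2.71) = 22.4748/0.59 = 38.1 km.

38.1 km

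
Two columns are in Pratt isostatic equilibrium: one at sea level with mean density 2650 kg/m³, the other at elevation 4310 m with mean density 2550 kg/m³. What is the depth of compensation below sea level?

ρ_ref D = ρ (D + h) → D (ρ_ref − ρ) = ρ h.
D = ρ h/(ρ_ref − ρ) = 2550 × 4310 m/(2650 − 2550) = 110000 m.

110000 m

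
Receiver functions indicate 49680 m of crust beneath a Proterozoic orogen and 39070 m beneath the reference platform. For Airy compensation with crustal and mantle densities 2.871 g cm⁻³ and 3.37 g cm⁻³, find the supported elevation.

1570 m

Excess crust Δ = 49680 m − 39070 m = 10610 m, split between elevation h and root r with h + r = Δ.
Airy balance ρ_c h = (ρ_m − ρ_c) r gives r = h ρ_c/(ρ_m − ρ_c), so h (1 + ρ_c/(ρ_m − ρ_c)) = Δ, i.e. h = Δ (ρ_m − ρ_c)/ρ_m.
h = 10610 m × 0.499/3.37 = 1570 m.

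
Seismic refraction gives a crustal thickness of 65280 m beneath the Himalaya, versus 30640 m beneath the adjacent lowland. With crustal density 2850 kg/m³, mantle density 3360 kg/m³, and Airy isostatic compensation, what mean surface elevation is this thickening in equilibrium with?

Excess crust Δ = 65280 m − 30640 m = 34640 m, split between elevation h and root r with h + r = Δ.
Airy balance ρ_c h = (ρ_m − ρ_c) r gives r = h ρ_c/(ρ_m − ρ_c), so h (1 + ρ_c/(ρ_m − ρ_c)) = Δ, i.e. h = Δ (ρ_m − ρ_c)/ρ_m.
h = 34640 m × 510/3360 = 5260 m.

5260 m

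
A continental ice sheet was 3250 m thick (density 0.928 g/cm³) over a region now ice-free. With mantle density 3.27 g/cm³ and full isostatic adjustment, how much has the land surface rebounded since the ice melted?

922 m

Removing the load lets mantle flow back in; uplift u satisfies ρ_ice t = ρ_m u.
u = t ρ_ice/ρ_m = 3250 m × 0.928/3.27 = 922 m.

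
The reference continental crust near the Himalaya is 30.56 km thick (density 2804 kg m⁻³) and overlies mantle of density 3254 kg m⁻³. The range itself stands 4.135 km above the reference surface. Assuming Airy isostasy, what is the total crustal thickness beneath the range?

Root depth r = h ρ_c / (ρ_m − ρ_c) = 4.135 km × 2804 / 450 = 25.77 km.
Total thickness = T + h + r = 30.56 km + 4.135 km + 25.77 km = 60.5 km.

60.5 km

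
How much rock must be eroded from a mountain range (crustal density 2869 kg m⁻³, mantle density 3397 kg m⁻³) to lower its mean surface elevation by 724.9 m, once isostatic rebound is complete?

Net drop Δ = e − u = e − e ρ_c/ρ_m = e (ρ_m − ρ_c)/ρ_m.
e = Δ ρ_m/(ρ_m − ρ_c) = 724.9 m × 3397/528 = 4660 m.

4660 m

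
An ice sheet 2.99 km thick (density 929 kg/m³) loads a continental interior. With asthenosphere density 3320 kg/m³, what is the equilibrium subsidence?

0.837 km

Isostatic balance requires: the ice load ρ_ice t is balanced by mantle displaced below, ρ_m s.
s = t ρ_ice / ρ_m = 2.99 km × 929/3320 = 0.837 km.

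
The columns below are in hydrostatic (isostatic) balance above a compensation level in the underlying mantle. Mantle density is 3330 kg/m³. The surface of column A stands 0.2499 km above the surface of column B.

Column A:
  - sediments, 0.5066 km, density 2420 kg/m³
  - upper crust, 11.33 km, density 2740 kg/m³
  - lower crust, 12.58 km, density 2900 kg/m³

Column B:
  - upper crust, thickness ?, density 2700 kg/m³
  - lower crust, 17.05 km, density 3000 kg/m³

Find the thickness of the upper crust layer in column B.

Take the compensation level at the base of the deeper column (depth z_c below the surface of column A) and equate Σ ρ_i t_i down to z_c; mantle fills any gap and the z_c terms cancel.
Column A: 0.5066×2420 + 11.33×2740 + 12.58×2900 + (z_c − 24.4166)×3330
Column B: 0.2499×0 + x×2700 + 17.05×3000 + (z_c − 0.2499 − 17.05 − x)×3330
The z_c×3330 term appears on both sides and cancels. Collect the known terms of each column as K = Σ(ρt)_known − 3330 × (depth of known layers): K_A = 68752.172 − 3330×24.4166 = −12555.106; K_B = 51150 − 3330×(0.2499 + 17.05) = −6458.667.
Balance: K_A = K_B − x×(3330 − 2700), so x = (K_B − K_A)/(3330 − 2700) = 6096.44/630 = 9.68 km.

9.68 km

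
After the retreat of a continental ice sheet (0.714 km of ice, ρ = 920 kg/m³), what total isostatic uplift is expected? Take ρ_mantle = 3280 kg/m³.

Removing the load lets mantle flow back in; uplift u satisfies ρ_ice t = ρ_m u.
u = t ρ_ice/ρ_m = 0.714 km × 920/3280 = 0.2 km.

0.2 km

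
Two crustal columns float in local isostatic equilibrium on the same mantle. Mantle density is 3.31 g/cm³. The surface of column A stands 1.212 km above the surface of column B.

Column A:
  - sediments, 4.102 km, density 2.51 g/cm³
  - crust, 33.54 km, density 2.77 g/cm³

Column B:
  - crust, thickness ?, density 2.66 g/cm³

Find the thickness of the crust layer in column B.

26.7 km

Take the compensation level at the base of the deeper column (depth z_c below the surface of column A) and equate Σ ρ_i t_i down to z_c; mantle fills any gap and the z_c terms cancel.
Column A: 4.102×2.51 + 33.54×2.77 + (z_c − 37.642)×3.31
Column B: 1.212×0 + x×2.66 + (z_c − 1.212 − 0 − x)×3.31
The z_c×3.31 term appears on both sides and cancels. Collect the known terms of each column as K = Σ(ρt)_known − 3.31 × (depth of known layers): K_A = 103.20182 − 3.31×37.642 = −21.3932; K_B = 0 − 3.31×(1.212 + 0) = −4.01172.
Balance: K_A = K_B − x×(3.31 − 2.66), so x = (K_B − K_A)/(3.31 − 2.66) = 17.3815/0.65 = 26.7 km.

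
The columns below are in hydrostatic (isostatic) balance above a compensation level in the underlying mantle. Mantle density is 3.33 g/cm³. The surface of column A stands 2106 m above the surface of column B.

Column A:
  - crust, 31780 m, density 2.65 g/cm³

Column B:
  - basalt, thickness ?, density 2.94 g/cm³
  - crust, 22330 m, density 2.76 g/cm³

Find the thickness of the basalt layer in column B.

Take the compensation level at the base of the deeper column (depth z_c below the surface of column A) and equate Σ ρ_i t_i down to z_c; mantle fills any gap and the z_c terms cancel.
Column A: 31780×2.65 + (z_c − 31780)×3.33
Column B: 2106×0 + x×2.94 + 22330×2.76 + (z_c − 2106 − 22330 − x)×3.33
The z_c×3.33 term appears on both sides and cancels. Collect the known terms of each column as K = Σ(ρt)_known − 3.33 × (depth of known layers): K_A = 84217 − 3.33×31780 = −21610.4; K_B = 61630.8 − 3.33×(2106 + 22330) = −19741.08.
Balance: K_A = K_B − x×(3.33 − 2.94), so x = (K_B − K_A)/(3.33 − 2.94) = 1869.32/0.39 = 4790 m.

4790 m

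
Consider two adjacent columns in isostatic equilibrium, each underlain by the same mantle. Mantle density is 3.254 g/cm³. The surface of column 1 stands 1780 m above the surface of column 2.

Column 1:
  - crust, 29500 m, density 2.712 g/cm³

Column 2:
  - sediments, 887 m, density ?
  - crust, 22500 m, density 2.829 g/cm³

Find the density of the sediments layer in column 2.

Take the compensation level at the base of the deeper column (depth z_c below the surface of column 1) and equate Σ ρ_i t_i down to z_c; mantle fills any gap and the z_c terms cancel.
Column 1: 29500×2.712 + (z_c − 29500)×3.254
Column 2: 1780×0 + 887×ρ + 22500×2.829 + (z_c − 1780 − 23387)×3.254
The z_c×3.254 term appears on both sides and cancels. Collect the known terms of each column as K = Σ(ρt)_known − 3.254 × (depth of known layers): K_1 = 80004 − 3.254×29500 = −15989; K_2 = 63652.5 − 3.254×(1780 + 23387) = −18240.918.
Balance: K_1 = K_2 + 887×ρ, so ρ = (K_1 − K_2)/887 = 2251.92/887 = 2.54 g/cm³.

2.54 g/cm³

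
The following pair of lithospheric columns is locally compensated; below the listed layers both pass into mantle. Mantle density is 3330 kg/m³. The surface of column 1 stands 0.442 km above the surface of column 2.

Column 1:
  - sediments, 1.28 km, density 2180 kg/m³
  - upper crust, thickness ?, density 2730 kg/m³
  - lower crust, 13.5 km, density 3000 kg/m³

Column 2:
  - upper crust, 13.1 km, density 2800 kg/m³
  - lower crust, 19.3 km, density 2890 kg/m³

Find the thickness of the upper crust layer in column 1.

Take the compensation level at the base of the deeper column (depth z_c below the surface of column 1) and equate Σ ρ_i t_i down to z_c; mantle fills any gap and the z_c terms cancel.
Column 1: 1.28×2180 + x×2730 + 13.5×3000 + (z_c − 14.78 − x)×3330
Column 2: 0.442×0 + 13.1×2800 + 19.3×2890 + (z_c − 0.442 − 32.4)×3330
The z_c×3330 term appears on both sides and cancels. Collect the known terms of each column as K = Σ(ρt)_known − 3330 × (depth of known layers): K_1 = 43290.4 − 3330×14.78 = −5927; K_2 = 92457 − 3330×(0.442 + 32.4) = −16906.86.
Balance: K_1 − x×(3330 − 2730) = K_2, so x = (K_1 − K_2)/(3330 − 2730) = 10979.9/600 = 18.3 km.

18.3 km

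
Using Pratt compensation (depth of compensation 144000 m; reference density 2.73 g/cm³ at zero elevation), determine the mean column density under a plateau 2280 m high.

2.69 g/cm³

Pratt balance: ρ_ref D = ρ (D + h).
ρ = ρ_ref D/(D + h) = 2.73 × 144000 m/(144000 m + 2280 m) = 2.69 g/cm³.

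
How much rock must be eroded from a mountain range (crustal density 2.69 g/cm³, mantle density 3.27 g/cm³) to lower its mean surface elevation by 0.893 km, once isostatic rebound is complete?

Net drop Δ = e − u = e − e ρ_c/ρ_m = e (ρ_m − ρ_c)/ρ_m.
e = Δ ρ_m/(ρ_m − ρ_c) = 0.893 km × 3.27/0.58 = 5.03 km.

5.03 km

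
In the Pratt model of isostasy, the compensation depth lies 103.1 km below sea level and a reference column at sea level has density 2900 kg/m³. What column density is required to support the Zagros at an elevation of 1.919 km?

Pratt balance: ρ_ref D = ρ (D + h).
ρ = ρ_ref D/(D + h) = 2900 × 103.1 km/(103.1 km + 1.919 km) = 2850 kg/m³.

2850 kg/m³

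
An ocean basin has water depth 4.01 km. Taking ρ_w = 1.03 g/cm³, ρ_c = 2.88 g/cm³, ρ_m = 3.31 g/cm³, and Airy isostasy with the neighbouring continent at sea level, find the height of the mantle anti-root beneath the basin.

Isostatic balance requires: replacing crust with seawater at the top is compensated by replacing crust with mantle at the base: d (ρ_c − ρ_w) = a (ρ_m − ρ_c).
a = d (ρ_c − ρ_w)/(ρ_m − ρ_c) = 4.01 km × 1.85/0.43 = 17.3 km.

17.3 km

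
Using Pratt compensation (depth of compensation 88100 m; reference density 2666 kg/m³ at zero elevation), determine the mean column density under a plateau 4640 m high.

Pratt balance: ρ_ref D = ρ (D + h).
ρ = ρ_ref D/(D + h) = 2666 × 88100 m/(88100 m + 4640 m) = 2530 kg/m³.

2530 kg/m³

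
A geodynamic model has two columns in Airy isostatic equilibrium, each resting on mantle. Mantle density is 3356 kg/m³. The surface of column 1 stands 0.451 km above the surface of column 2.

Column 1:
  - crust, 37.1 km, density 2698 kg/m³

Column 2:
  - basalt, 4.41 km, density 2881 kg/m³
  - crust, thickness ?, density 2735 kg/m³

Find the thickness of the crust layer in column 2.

33.5 km

Take the compensation level at the base of the deeper column (depth z_c below the surface of column 1) and equate Σ ρ_i t_i down to z_c; mantle fills any gap and the z_c terms cancel.
Column 1: 37.1×2698 + (z_c − 37.1)×3356
Column 2: 0.451×0 + 4.41×2881 + x×2735 + (z_c − 0.451 − 4.41 − x)×3356
The z_c×3356 term appears on both sides and cancels. Collect the known terms of each column as K = Σ(ρt)_known − 3356 × (depth of known layers): K_1 = 100095.8 − 3356×37.1 = −24411.8; K_2 = 12705.21 − 3356×(0.451 + 4.41) = −3608.306.
Balance: K_1 = K_2 − x×(3356 − 2735), so x = (K_2 − K_1)/(3356 − 2735) = 20803.5/621 = 33.5 km.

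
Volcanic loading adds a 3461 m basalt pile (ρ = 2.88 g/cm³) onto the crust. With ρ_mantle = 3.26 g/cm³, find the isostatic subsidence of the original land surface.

Subaerial loading: s = t ρ_load / ρ_m.
s = 3461 m × 2.88/3.26 = 3060 m.

3060 m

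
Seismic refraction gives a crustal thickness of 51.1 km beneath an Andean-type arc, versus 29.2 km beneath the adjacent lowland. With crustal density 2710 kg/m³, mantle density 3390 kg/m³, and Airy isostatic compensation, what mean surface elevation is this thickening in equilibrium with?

Excess crust Δ = 51.1 km − 29.2 km = 21.9 km, split between elevation h and root r with h + r = Δ.
Airy balance ρ_c h = (ρ_m − ρ_c) r gives r = h ρ_c/(ρ_m − ρ_c), so h (1 + ρ_c/(ρ_m − ρ_c)) = Δ, i.e. h = Δ (ρ_m − ρ_c)/ρ_m.
h = 21.9 km × 680/3390 = 4.39 km.

4.39 km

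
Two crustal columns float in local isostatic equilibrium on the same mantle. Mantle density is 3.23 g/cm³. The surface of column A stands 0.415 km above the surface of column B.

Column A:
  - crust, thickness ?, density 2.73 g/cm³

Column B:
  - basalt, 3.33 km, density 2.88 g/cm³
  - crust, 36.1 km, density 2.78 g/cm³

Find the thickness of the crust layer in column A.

Take the compensation level at the base of the deeper column (depth z_c below the surface of column A) and equate Σ ρ_i t_i down to z_c; mantle fills any gap and the z_c terms cancel.
Column A: x×2.73 + (z_c − 0 − x)×3.23
Column B: 0.415×0 + 3.33×2.88 + 36.1×2.78 + (z_c − 0.415 − 39.43)×3.23
The z_c×3.23 term appears on both sides and cancels. Collect the known terms of each column as K = Σ(ρt)_known − 3.23 × (depth of known layers): K_A = 0 − 3.23×0 = 0; K_B = 109.9484 − 3.23×(0.415 + 39.43) = −18.75095.
Balance: K_A − x×(3.23 − 2.73) = K_B, so x = (K_A − K_B)/(3.23 − 2.73) = 18.7509/0.5 = 37.5 km.

37.5 km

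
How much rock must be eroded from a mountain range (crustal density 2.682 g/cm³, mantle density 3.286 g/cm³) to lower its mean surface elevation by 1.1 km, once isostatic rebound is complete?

5.98 km

Net drop Δ = e − u = e − e ρ_c/ρ_m = e (ρ_m − ρ_c)/ρ_m.
e = Δ ρ_m/(ρ_m − ρ_c) = 1.1 km × 3.286/0.604 = 5.98 km.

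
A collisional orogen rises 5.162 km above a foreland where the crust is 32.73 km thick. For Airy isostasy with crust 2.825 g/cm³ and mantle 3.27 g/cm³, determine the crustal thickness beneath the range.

70.7 km

Root depth r = h ρ_c / (ρ_m − ρ_c) = 5.162 km × 2.825 / 0.445 = 32.77 km.
Total thickness = T + h + r = 32.73 km + 5.162 km + 32.77 km = 70.7 km.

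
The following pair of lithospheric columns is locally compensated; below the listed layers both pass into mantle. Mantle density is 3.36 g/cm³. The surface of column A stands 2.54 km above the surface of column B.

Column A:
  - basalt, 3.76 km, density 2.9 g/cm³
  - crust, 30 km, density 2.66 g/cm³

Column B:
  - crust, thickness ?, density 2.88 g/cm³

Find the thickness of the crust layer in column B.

Take the compensation level at the base of the deeper column (depth z_c below the surface of column A) and equate Σ ρ_i t_i down to z_c; mantle fills any gap and the z_c terms cancel.
Column A: 3.76×2.9 + 30×2.66 + (z_c − 33.76)×3.36
Column B: 2.54×0 + x×2.88 + (z_c − 2.54 − 0 − x)×3.36
The z_c×3.36 term appears on both sides and cancels. Collect the known terms of each column as K = Σ(ρt)_known − 3.36 × (depth of known layers): K_A = 90.704 − 3.36×33.76 = −22.7296; K_B = 0 − 3.36×(2.54 + 0) = −8.5344.
Balance: K_A = K_B − x×(3.36 − 2.88), so x = (K_B − K_A)/(3.36 − 2.88) = 14.1952/0.48 = 29.6 km.

29.6 km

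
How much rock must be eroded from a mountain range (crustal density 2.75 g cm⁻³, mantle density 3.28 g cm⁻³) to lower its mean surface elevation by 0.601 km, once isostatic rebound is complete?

Net drop Δ = e − u = e − e ρ_c/ρ_m = e (ρ_m − ρ_c)/ρ_m.
e = Δ ρ_m/(ρ_m − ρ_c) = 0.601 km × 3.28/0.53 = 3.72 km.

3.72 km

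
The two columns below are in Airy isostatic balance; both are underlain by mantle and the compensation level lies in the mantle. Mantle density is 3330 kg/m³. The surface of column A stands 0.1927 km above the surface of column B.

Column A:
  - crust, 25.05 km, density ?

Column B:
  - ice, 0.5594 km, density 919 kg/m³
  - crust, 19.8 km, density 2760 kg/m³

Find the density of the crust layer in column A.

2800 kg/m³

Take the compensation level at the base of the deeper column (depth z_c below the surface of column A) and equate Σ ρ_i t_i down to z_c; mantle fills any gap and the z_c terms cancel.
Column A: 25.05×ρ + (z_c − 25.05)×3330
Column B: 0.1927×0 + 0.5594×919 + 19.8×2760 + (z_c − 0.1927 − 20.3594)×3330
The z_c×3330 term appears on both sides and cancels. Collect the known terms of each column as K = Σ(ρt)_known − 3330 × (depth of known layers): K_A = 0 − 3330×25.05 = −83416.5; K_B = 55162.0886 − 3330×(0.1927 + 20.3594) = −13276.4044.
Balance: K_A + 25.05×ρ = K_B, so ρ = (K_B − K_A)/25.05 = 70140.1/25.05 = 2800 kg/m³.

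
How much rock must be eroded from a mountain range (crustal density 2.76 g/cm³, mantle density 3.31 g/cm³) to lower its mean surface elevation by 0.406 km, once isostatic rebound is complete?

Net drop Δ = e − u = e − e ρ_c/ρ_m = e (ρ_m − ρ_c)/ρ_m.
e = Δ ρ_m/(ρ_m − ρ_c) = 0.406 km × 3.31/0.55 = 2.44 km.

2.44 km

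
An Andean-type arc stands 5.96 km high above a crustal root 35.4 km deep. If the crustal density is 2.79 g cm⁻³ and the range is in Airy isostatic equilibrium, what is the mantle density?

Airy balance: ρ_c h = (ρ_m − ρ_c) r → ρ_m = ρ_c (1 + h/r).
ρ_m = 2.79 × (1 + 5.96 km/35.4 km) = 3.26 g cm⁻³.

3.26 g cm⁻³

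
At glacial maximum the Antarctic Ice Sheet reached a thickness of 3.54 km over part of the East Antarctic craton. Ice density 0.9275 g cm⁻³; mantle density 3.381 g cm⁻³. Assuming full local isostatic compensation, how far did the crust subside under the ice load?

0.971 km

In Airy isostatic equilibrium: the ice load ρ_ice t is balanced by mantle displaced below, ρ_m s.
s = t ρ_ice / ρ_m = 3.54 km × 0.9275/3.381 = 0.971 km.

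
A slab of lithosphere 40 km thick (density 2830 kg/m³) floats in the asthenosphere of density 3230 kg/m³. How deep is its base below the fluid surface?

35 km

Draft d = t ρ_obj/ρ_fluid = 40 km × 2830/3230 = 35 km.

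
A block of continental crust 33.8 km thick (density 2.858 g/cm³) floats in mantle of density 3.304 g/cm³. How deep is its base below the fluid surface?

29.2 km

Draft d = t ρ_obj/ρ_fluid = 33.8 km × 2.858/3.304 = 29.2 km.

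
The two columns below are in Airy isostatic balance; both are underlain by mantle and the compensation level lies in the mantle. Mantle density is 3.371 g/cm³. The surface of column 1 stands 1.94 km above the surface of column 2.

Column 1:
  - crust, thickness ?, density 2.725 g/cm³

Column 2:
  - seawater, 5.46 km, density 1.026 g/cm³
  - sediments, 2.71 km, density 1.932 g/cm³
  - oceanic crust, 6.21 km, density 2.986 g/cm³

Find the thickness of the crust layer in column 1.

39.7 km

Take the compensation level at the base of the deeper column (depth z_c below the surface of column 1) and equate Σ ρ_i t_i down to z_c; mantle fills any gap and the z_c terms cancel.
Column 1: x×2.725 + (z_c − 0 − x)×3.371
Column 2: 1.94×0 + 5.46×1.026 + 2.71×1.932 + 6.21×2.986 + (z_c − 1.94 − 14.38)×3.371
The z_c×3.371 term appears on both sides and cancels. Collect the known terms of each column as K = Σ(ρt)_known − 3.371 × (depth of known layers): K_1 = 0 − 3.371×0 = 0; K_2 = 29.38074 − 3.371×(1.94 + 14.38) = −25.63398.
Balance: K_1 − x×(3.371 − 2.725) = K_2, so x = (K_1 − K_2)/(3.371 − 2.725) = 25.634/0.646 = 39.7 km.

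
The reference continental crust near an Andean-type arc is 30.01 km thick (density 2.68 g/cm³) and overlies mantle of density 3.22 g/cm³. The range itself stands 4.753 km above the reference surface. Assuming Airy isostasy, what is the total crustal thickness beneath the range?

58.4 km

Root depth r = h ρ_c / (ρ_m − ρ_c) = 4.753 km × 2.68 / 0.54 = 23.59 km.
Total thickness = T + h + r = 30.01 km + 4.753 km + 23.59 km = 58.4 km.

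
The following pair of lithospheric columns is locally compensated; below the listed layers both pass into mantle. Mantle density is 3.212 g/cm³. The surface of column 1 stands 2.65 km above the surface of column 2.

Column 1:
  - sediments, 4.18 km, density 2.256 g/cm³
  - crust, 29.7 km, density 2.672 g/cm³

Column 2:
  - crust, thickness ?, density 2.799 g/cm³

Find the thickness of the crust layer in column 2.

27.9 km

Take the compensation level at the base of the deeper column (depth z_c below the surface of column 1) and equate Σ ρ_i t_i down to z_c; mantle fills any gap and the z_c terms cancel.
Column 1: 4.18×2.256 + 29.7×2.672 + (z_c − 33.88)×3.212
Column 2: 2.65×0 + x×2.799 + (z_c − 2.65 − 0 − x)×3.212
The z_c×3.212 term appears on both sides and cancels. Collect the known terms of each column as K = Σ(ρt)_known − 3.212 × (depth of known layers): K_1 = 88.78848 − 3.212×33.88 = −20.03408; K_2 = 0 − 3.212×(2.65 + 0) = −8.5118.
Balance: K_1 = K_2 − x×(3.212 − 2.799), so x = (K_2 − K_1)/(3.212 − 2.799) = 11.5223/0.413 = 27.9 km.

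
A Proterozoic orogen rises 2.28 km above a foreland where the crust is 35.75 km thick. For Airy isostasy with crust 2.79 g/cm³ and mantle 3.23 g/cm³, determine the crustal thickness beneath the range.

52.5 km

Root depth r = h ρ_c / (ρ_m − ρ_c) = 2.28 km × 2.79 / 0.44 = 14.46 km.
Total thickness = T + h + r = 35.75 km + 2.28 km + 14.46 km = 52.5 km.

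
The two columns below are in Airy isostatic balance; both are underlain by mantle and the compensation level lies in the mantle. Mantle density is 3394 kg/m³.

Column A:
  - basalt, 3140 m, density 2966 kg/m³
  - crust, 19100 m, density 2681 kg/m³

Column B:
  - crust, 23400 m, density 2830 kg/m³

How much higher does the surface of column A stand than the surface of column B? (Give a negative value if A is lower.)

520 m

For any compensation level in the mantle, the mantle terms cancel and isostasy reduces to e = (Σt_A − Σt_B) − (Σ(ρt)_A − Σ(ρt)_B) / ρ_m.
Σt_A = 22240 m; Σt_B = 23400 m; Σ(ρt)_A = 60520340; Σ(ρt)_B = 66222000 (in m·kg/m³).
e = (22240 − 23400) − (60520340 − 66222000) / 3394 = 520 m.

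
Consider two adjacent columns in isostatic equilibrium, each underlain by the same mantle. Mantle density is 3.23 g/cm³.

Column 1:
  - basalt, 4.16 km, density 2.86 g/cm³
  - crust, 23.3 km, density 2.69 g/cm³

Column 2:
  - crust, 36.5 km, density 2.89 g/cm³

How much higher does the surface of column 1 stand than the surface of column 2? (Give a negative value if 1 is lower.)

0.53 km

For any compensation level in the mantle, the mantle terms cancel and isostasy reduces to e = (Σt_1 − Σt_2) − (Σ(ρt)_1 − Σ(ρt)_2) / ρ_m.
Σt_1 = 27.46 km; Σt_2 = 36.5 km; Σ(ρt)_1 = 74.5746; Σ(ρt)_2 = 105.485 (in km·g/cm³).
e = (27.46 − 36.5) − (74.5746 − 105.485) / 3.23 = 0.53 km.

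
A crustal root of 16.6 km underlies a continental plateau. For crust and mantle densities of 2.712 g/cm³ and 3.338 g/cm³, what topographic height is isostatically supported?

3.83 km

In Airy isostatic equilibrium: ρ_c h = (ρ_m − ρ_c) r.
h = r (ρ_m − ρ_c) / ρ_c = 16.6 km × (3.338 − 2.712) / 2.712 = 3.83 km.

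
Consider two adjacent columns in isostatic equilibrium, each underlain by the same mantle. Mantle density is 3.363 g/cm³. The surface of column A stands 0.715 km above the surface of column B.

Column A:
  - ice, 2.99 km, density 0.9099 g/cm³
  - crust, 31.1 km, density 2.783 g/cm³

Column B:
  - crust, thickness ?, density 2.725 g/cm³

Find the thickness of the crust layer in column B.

36 km

Take the compensation level at the base of the deeper column (depth z_c below the surface of column A) and equate Σ ρ_i t_i down to z_c; mantle fills any gap and the z_c terms cancel.
Column A: 2.99×0.9099 + 31.1×2.783 + (z_c − 34.09)×3.363
Column B: 0.715×0 + x×2.725 + (z_c − 0.715 − 0 − x)×3.363
The z_c×3.363 term appears on both sides and cancels. Collect the known terms of each column as K = Σ(ρt)_known − 3.363 × (depth of known layers): K_A = 89.271901 − 3.363×34.09 = −25.372769; K_B = 0 − 3.363×(0.715 + 0) = −2.404545.
Balance: K_A = K_B − x×(3.363 − 2.725), so x = (K_B − K_A)/(3.363 − 2.725) = 22.9682/0.638 = 36 km.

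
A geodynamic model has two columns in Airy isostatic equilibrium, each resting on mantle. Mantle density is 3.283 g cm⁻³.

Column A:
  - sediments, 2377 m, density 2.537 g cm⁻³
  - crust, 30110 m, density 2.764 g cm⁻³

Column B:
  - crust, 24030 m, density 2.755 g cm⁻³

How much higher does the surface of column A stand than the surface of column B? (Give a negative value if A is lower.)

1440 m

For any compensation level in the mantle, the mantle terms cancel and isostasy reduces to e = (Σt_A − Σt_B) − (Σ(ρt)_A − Σ(ρt)_B) / ρ_m.
Σt_A = 32487 m; Σt_B = 24030 m; Σ(ρt)_A = 89254.489; Σ(ρt)_B = 66202.65 (in m·g cm⁻³).
e = (32487 − 24030) − (89254.489 − 66202.65) / 3.283 = 1440 m.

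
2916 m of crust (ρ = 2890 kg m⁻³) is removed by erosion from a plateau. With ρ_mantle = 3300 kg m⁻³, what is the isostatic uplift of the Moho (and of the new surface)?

2550 m

Unloading: uplift u = e ρ_c/ρ_m = 2916 m × 2890/3300 = 2550 m.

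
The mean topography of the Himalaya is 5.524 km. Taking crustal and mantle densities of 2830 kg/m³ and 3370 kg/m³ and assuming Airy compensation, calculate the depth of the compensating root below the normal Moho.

28.9 km

Equating mass per unit area of the two columns: the weight of the topography is balanced by the buoyancy of the root, ρ_c h = (ρ_m − ρ_c) r.
r = h · ρ_c / (ρ_m − ρ_c) = 5.524 km × 2830 / (3370 − 2830) = 28.9 km.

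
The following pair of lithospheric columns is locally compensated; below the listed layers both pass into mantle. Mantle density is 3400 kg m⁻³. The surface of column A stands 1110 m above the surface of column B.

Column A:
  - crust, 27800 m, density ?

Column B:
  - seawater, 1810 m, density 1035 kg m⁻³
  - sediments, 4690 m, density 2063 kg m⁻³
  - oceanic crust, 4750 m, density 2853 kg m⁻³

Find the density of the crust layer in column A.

2790 kg m⁻³

Take the compensation level at the base of the deeper column (depth z_c below the surface of column A) and equate Σ ρ_i t_i down to z_c; mantle fills any gap and the z_c terms cancel.
Column A: 27800×ρ + (z_c − 27800)×3400
Column B: 1110×0 + 1810×1035 + 4690×2063 + 4750×2853 + (z_c − 1110 − 11250)×3400
The z_c×3400 term appears on both sides and cancels. Collect the known terms of each column as K = Σ(ρt)_known − 3400 × (depth of known layers): K_A = 0 − 3400×27800 = −94520000; K_B = 25100570 − 3400×(1110 + 11250) = −16923430.
Balance: K_A + 27800×ρ = K_B, so ρ = (K_B − K_A)/27800 = 77596600/27800 = 2790 kg m⁻³.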